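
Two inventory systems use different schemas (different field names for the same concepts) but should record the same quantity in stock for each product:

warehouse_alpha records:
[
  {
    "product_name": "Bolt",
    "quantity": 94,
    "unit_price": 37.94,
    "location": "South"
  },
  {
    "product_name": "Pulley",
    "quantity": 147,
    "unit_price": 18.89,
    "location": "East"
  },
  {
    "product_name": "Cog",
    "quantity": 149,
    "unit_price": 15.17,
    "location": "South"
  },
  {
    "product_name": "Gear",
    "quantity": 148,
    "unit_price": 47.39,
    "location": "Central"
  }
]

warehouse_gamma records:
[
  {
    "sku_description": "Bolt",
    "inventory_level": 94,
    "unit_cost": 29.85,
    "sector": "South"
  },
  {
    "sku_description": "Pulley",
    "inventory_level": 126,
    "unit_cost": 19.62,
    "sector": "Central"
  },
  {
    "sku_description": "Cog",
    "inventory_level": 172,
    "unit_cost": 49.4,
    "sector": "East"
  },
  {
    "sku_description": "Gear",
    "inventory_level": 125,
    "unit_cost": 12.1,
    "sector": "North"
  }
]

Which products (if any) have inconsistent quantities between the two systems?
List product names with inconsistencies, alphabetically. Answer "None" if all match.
Cog, Gear, Pulley

Schema mappings:
- "product_name" (warehouse_alpha) = "sku_description" (warehouse_gamma) = product name
- "quantity" (warehouse_alpha) = "inventory_level" (warehouse_gamma) = quantity

Comparison:
  Bolt: 94 vs 94 - MATCH
  Pulley: 147 vs 126 - MISMATCH
  Cog: 149 vs 172 - MISMATCH
  Gear: 148 vs 125 - MISMATCH

Products with inconsistencies: Cog, Gear, Pulley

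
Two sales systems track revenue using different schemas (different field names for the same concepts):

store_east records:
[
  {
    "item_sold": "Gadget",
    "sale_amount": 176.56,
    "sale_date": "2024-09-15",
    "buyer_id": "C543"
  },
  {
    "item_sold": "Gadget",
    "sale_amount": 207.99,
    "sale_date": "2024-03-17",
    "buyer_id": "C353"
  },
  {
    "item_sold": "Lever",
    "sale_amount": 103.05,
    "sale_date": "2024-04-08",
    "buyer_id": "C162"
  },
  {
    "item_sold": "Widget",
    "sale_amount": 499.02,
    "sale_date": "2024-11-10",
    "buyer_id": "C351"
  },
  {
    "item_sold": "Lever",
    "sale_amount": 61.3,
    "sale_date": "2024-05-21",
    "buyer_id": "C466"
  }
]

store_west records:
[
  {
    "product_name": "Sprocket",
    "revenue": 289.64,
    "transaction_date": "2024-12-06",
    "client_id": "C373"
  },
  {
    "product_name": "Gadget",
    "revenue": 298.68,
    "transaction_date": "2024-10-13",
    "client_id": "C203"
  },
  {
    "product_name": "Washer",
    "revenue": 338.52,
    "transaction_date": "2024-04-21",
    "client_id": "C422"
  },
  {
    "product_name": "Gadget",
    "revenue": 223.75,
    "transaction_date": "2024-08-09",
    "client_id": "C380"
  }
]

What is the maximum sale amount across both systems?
499.02

Reconcile: "sale_amount" (store_east) = "revenue" (store_west) = sale amount

Maximum in store_east: 499.02
Maximum in store_west: 338.52

Overall maximum: max(499.02, 338.52) = 499.02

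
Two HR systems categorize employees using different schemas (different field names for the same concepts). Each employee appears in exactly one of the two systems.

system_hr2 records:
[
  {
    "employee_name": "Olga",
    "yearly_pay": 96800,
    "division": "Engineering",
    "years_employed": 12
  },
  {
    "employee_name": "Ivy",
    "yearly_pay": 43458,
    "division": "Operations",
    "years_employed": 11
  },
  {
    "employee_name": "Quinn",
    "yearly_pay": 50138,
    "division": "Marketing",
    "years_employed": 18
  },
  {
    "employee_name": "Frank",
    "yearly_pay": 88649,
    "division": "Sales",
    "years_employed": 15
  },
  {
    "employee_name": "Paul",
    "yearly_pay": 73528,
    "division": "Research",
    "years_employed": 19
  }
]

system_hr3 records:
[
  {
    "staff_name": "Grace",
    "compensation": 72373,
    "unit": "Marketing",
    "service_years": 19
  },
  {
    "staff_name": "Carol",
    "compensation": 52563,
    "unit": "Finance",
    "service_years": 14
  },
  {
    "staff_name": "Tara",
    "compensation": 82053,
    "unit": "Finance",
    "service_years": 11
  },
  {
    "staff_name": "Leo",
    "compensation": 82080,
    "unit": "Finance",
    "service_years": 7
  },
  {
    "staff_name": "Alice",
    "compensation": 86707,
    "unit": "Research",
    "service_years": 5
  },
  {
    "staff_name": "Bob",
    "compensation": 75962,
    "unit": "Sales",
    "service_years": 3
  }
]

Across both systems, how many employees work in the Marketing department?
2

Schema mapping: "division" (system_hr2) = "unit" (system_hr3) = department

Marketing employees in system_hr2: 1
Marketing employees in system_hr3: 1

Total in Marketing: 1 + 1 = 2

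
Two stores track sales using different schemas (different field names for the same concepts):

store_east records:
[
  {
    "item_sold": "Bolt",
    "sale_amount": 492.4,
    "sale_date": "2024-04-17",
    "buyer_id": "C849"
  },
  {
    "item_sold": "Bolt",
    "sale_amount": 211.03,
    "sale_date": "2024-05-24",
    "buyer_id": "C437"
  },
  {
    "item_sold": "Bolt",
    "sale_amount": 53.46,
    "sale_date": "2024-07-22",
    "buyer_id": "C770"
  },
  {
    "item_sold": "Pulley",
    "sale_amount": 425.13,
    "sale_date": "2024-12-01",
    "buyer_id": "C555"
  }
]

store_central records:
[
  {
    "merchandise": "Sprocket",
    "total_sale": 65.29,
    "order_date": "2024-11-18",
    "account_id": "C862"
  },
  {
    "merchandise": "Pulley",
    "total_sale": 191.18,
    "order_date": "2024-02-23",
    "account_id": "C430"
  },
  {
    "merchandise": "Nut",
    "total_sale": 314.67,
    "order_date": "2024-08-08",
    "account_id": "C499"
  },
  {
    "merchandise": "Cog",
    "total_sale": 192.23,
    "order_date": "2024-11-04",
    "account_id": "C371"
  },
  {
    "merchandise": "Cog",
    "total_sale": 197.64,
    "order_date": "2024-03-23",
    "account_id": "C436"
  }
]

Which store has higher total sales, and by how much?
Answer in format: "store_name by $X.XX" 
store_east by $221.01

Schema mapping: "sale_amount" (store_east) = "total_sale" (store_central) = sale amount

Total for store_east: 1182.02
Total for store_central: 961.01

Difference: |1182.02 - 961.01| = 221.01
store_east has higher sales by $221.01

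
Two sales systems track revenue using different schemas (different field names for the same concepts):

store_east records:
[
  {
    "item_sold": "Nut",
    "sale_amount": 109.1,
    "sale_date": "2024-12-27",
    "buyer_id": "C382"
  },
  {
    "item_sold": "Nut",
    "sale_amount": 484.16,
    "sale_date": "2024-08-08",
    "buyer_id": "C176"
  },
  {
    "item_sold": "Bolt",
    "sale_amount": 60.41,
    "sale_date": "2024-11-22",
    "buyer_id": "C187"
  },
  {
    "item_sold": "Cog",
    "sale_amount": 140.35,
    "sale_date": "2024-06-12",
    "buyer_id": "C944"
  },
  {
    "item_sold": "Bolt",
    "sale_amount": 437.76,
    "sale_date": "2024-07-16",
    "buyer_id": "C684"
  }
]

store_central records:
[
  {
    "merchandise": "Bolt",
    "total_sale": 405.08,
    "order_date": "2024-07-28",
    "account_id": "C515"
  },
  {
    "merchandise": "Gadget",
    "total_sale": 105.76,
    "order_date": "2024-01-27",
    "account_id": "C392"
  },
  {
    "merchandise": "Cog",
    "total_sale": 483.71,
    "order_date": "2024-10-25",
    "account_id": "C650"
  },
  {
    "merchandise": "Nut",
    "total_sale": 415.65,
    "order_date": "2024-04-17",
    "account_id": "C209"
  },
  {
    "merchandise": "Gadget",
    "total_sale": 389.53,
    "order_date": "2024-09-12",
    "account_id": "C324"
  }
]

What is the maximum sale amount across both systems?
484.16

Reconcile: "sale_amount" (store_east) = "total_sale" (store_central) = sale amount

Maximum in store_east: 484.16
Maximum in store_central: 483.71

Overall maximum: max(484.16, 483.71) = 484.16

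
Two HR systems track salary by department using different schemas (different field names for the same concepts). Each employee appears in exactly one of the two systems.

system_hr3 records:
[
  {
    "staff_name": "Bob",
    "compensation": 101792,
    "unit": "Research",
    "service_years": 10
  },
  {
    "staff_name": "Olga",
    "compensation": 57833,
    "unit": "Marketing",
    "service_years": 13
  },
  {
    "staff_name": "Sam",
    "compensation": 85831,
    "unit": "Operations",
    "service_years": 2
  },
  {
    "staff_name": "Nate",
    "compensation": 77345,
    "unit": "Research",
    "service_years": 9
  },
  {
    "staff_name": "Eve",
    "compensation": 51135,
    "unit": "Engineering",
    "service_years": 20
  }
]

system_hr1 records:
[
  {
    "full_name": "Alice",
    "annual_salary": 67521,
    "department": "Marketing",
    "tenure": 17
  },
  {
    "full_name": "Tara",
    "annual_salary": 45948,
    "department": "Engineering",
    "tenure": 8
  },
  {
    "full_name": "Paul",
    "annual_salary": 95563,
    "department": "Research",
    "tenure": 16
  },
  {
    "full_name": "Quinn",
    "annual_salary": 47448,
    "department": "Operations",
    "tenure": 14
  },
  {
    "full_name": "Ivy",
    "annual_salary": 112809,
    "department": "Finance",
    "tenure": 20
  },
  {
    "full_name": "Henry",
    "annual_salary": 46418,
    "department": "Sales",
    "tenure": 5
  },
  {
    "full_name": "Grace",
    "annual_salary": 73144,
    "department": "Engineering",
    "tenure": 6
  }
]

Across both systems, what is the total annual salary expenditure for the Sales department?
46418

Schema mappings:
- "unit" (system_hr3) = "department" (system_hr1) = department
- "compensation" (system_hr3) = "annual_salary" (system_hr1) = salary

Sales salaries from system_hr3: 0
Sales salaries from system_hr1: 46418

Total: 0 + 46418 = 46418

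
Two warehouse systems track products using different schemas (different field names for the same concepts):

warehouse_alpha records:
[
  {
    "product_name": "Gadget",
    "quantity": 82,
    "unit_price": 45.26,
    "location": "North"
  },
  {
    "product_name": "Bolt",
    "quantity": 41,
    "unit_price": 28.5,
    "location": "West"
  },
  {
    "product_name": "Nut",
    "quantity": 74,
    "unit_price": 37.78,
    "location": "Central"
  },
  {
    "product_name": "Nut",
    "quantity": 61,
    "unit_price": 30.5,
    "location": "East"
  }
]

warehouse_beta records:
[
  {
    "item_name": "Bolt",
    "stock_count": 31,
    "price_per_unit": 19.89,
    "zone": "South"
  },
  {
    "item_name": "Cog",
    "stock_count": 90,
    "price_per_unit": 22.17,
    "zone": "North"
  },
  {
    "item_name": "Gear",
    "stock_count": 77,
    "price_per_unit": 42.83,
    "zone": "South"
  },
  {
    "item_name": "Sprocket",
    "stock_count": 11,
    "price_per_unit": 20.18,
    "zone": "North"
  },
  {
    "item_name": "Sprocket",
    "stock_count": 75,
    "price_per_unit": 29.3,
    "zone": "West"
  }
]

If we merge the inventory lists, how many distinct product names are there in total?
6

Schema mapping: "product_name" (warehouse_alpha) = "item_name" (warehouse_beta) = product name

Products in warehouse_alpha: ['Bolt', 'Gadget', 'Nut']
Products in warehouse_beta: ['Bolt', 'Cog', 'Gear', 'Sprocket']

Union (unique products): ['Bolt', 'Cog', 'Gadget', 'Gear', 'Nut', 'Sprocket']
Count: 6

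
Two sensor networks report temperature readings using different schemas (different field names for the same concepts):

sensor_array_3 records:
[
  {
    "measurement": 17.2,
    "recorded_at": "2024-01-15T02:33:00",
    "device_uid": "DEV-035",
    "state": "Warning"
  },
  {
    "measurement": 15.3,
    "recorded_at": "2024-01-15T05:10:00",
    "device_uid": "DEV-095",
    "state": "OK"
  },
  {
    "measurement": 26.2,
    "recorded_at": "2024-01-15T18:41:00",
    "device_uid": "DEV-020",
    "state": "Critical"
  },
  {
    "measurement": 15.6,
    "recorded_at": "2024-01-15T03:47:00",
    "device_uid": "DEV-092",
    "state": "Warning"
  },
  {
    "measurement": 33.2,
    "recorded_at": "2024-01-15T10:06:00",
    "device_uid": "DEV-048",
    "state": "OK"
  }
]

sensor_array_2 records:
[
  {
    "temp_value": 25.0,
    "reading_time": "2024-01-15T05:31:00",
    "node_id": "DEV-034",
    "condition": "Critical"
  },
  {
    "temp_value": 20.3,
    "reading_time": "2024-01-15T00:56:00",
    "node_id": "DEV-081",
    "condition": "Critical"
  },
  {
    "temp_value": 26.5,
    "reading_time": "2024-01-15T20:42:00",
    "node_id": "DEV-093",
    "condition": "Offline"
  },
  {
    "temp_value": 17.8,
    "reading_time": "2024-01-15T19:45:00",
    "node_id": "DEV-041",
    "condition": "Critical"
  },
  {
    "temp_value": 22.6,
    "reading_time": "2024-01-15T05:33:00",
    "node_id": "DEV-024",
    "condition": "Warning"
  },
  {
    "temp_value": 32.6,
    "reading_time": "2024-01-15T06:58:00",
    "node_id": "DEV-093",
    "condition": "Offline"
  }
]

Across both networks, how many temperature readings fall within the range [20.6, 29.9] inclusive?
4

Schema mapping: "measurement" (sensor_array_3) = "temp_value" (sensor_array_2) = temperature

Readings in [20.6, 29.9] from sensor_array_3: 1
Readings in [20.6, 29.9] from sensor_array_2: 3

Total count: 1 + 3 = 4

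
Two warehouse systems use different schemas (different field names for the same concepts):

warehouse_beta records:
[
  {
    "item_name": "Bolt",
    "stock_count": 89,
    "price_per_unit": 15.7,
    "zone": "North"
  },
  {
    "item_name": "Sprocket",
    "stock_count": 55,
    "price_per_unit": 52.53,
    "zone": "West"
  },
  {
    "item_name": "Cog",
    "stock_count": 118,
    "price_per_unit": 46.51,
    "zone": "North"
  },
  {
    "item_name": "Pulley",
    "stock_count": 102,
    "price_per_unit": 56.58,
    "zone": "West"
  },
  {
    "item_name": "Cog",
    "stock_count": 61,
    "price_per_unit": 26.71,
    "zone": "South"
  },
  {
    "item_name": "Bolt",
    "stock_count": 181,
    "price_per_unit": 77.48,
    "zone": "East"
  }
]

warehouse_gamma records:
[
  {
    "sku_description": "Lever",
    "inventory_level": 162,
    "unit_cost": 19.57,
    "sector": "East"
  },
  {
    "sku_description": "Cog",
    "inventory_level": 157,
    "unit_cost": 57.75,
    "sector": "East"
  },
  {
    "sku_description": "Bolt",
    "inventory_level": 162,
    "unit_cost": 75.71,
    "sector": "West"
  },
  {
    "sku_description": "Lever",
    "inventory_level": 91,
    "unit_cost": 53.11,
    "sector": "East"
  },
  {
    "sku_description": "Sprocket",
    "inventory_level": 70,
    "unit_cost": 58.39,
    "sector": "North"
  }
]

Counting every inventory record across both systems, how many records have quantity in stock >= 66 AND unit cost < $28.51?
2

Schema mappings:
- "stock_count" (warehouse_beta) = "inventory_level" (warehouse_gamma) = quantity
- "price_per_unit" (warehouse_beta) = "unit_cost" (warehouse_gamma) = unit cost

Records meeting both conditions in warehouse_beta: 1
Records meeting both conditions in warehouse_gamma: 1

Total: 1 + 1 = 2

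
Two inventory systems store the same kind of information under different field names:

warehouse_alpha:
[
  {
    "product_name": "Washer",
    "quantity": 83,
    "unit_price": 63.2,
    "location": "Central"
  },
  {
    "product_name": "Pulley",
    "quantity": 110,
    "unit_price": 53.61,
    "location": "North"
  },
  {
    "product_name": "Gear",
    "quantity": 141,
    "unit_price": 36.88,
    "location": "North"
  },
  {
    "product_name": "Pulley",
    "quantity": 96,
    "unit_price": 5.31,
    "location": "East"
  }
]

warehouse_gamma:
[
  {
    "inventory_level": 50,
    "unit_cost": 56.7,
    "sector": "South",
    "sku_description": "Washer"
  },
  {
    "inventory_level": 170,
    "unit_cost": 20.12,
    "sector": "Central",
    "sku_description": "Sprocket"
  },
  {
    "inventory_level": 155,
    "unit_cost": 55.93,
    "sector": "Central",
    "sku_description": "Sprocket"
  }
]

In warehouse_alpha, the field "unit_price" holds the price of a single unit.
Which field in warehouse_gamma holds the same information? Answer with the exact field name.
unit_cost

In warehouse_alpha, "unit_price" holds the price of a single unit.
The fields in warehouse_gamma are: "inventory_level", "unit_cost", "sector", "sku_description".
"unit_cost" is the match: the name refers to the same concept and its values are decimal currency amounts (e.g. 56.7, 20.12).
The other fields ("inventory_level", "sector", "sku_description") hold different kinds of data.

So "unit_price" in warehouse_alpha corresponds to "unit_cost" in warehouse_gamma.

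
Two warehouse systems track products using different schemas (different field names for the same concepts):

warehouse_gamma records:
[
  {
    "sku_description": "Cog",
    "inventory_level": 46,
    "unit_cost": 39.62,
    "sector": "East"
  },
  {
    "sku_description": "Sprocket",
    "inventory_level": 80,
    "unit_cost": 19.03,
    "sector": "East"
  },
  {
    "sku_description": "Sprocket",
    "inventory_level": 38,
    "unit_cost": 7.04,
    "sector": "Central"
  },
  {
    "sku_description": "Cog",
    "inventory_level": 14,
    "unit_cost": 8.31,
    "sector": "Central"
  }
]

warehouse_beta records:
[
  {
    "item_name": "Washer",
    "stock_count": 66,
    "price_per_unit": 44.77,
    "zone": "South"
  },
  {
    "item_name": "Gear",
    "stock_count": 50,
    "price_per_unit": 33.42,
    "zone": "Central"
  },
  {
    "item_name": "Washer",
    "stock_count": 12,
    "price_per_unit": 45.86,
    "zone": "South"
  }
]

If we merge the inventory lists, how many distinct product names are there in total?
4

Schema mapping: "sku_description" (warehouse_gamma) = "item_name" (warehouse_beta) = product name

Products in warehouse_gamma: ['Cog', 'Sprocket']
Products in warehouse_beta: ['Gear', 'Washer']

Union (unique products): ['Cog', 'Gear', 'Sprocket', 'Washer']
Count: 4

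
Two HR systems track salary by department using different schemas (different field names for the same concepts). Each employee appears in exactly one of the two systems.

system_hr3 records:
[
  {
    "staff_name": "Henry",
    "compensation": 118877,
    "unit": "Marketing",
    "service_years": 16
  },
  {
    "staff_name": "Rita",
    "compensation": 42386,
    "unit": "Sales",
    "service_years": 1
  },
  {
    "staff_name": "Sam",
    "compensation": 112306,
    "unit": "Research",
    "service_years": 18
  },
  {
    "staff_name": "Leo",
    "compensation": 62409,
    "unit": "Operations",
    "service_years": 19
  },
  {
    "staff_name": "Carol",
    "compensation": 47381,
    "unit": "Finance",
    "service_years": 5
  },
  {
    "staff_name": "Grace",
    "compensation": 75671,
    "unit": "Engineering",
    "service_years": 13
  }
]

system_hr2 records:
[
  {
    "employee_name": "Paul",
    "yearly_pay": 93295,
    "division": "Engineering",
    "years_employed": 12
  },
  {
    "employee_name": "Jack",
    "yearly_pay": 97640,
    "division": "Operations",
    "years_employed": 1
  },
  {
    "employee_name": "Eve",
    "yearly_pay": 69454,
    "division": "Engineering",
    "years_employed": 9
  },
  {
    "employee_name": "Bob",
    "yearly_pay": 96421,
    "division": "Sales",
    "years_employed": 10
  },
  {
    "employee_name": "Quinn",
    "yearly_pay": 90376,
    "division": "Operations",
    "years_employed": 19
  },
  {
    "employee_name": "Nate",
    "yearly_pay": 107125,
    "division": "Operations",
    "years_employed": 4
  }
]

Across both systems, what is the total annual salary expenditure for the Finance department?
47381

Schema mappings:
- "unit" (system_hr3) = "division" (system_hr2) = department
- "compensation" (system_hr3) = "yearly_pay" (system_hr2) = salary

Finance salaries from system_hr3: 47381
Finance salaries from system_hr2: 0

Total: 47381 + 0 = 47381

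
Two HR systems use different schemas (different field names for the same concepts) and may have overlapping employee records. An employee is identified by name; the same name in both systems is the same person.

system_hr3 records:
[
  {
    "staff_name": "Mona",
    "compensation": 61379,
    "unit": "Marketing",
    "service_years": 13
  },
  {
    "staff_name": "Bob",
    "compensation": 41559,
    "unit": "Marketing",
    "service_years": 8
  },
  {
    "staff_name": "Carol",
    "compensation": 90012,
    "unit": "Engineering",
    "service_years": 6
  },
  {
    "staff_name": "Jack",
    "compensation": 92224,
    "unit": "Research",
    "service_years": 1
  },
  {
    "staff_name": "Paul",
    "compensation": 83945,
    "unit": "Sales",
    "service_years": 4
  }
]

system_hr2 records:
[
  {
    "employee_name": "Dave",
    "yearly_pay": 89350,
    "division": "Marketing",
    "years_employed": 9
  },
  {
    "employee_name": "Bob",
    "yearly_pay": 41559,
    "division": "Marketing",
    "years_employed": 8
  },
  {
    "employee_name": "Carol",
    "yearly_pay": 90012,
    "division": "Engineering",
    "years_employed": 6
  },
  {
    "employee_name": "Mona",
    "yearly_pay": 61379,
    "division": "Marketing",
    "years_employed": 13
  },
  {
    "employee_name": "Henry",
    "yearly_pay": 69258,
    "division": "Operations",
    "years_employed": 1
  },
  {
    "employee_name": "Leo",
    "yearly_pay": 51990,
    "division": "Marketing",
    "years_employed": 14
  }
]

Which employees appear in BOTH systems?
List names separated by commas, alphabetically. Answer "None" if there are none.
Bob, Carol, Mona

Schema mapping: "staff_name" (system_hr3) = "employee_name" (system_hr2) = employee name

Names in system_hr3: ['Bob', 'Carol', 'Jack', 'Mona', 'Paul']
Names in system_hr2: ['Bob', 'Carol', 'Dave', 'Henry', 'Leo', 'Mona']

Intersection: ['Bob', 'Carol', 'Mona']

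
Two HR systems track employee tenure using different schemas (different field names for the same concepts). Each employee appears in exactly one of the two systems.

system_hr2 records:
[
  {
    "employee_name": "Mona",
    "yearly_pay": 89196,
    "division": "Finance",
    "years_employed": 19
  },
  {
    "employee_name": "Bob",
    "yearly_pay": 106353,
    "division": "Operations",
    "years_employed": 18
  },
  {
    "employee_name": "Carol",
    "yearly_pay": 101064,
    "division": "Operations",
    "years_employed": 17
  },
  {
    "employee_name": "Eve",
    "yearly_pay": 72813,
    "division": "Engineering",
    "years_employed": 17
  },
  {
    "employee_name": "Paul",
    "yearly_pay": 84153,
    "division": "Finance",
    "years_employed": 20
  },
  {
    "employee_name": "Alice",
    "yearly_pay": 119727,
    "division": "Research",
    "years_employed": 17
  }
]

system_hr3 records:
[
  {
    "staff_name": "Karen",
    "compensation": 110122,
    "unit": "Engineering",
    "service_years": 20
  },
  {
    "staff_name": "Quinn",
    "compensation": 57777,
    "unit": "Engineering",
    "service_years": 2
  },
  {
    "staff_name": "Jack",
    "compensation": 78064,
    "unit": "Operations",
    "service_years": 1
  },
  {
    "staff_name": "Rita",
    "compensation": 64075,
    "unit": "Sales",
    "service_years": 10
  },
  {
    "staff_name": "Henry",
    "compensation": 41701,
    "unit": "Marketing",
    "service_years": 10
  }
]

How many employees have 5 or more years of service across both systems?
9

Reconcile schemas: "years_employed" (system_hr2) = "service_years" (system_hr3) = years of service

From system_hr2: 6 employees with >= 5 years
From system_hr3: 3 employees with >= 5 years

Total: 6 + 3 = 9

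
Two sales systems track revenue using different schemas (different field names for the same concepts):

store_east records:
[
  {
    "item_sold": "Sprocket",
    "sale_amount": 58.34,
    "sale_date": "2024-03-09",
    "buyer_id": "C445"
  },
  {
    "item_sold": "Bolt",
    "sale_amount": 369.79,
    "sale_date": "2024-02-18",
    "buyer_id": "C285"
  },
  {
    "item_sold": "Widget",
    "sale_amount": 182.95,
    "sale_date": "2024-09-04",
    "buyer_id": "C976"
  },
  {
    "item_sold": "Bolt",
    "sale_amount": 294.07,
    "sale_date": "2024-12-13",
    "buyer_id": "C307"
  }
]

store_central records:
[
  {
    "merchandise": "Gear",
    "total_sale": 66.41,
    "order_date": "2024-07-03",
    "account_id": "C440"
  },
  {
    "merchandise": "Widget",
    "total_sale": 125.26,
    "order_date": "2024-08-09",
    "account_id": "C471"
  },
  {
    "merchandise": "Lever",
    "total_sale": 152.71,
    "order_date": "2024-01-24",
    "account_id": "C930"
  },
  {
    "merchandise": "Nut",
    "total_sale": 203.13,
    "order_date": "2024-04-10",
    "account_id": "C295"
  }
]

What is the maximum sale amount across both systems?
369.79

Reconcile: "sale_amount" (store_east) = "total_sale" (store_central) = sale amount

Maximum in store_east: 369.79
Maximum in store_central: 203.13

Overall maximum: max(369.79, 203.13) = 369.79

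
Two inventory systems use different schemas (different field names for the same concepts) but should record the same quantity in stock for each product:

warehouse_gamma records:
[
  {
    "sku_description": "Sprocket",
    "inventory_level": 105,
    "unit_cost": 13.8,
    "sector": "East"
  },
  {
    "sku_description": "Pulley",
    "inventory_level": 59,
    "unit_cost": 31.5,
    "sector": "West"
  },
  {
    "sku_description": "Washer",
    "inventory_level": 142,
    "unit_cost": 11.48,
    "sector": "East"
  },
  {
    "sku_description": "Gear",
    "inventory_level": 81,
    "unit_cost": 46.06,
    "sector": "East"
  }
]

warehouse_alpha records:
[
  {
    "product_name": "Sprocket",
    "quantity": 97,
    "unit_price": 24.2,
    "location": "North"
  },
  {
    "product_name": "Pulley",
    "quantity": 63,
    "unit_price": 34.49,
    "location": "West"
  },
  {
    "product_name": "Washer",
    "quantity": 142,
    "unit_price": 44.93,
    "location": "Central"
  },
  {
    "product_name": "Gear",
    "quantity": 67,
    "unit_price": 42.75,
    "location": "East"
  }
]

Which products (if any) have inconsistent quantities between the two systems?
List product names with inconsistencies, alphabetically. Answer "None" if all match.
Gear, Pulley, Sprocket

Schema mappings:
- "sku_description" (warehouse_gamma) = "product_name" (warehouse_alpha) = product name
- "inventory_level" (warehouse_gamma) = "quantity" (warehouse_alpha) = quantity

Comparison:
  Sprocket: 105 vs 97 - MISMATCH
  Pulley: 59 vs 63 - MISMATCH
  Washer: 142 vs 142 - MATCH
  Gear: 81 vs 67 - MISMATCH

Products with inconsistencies: Gear, Pulley, Sprocket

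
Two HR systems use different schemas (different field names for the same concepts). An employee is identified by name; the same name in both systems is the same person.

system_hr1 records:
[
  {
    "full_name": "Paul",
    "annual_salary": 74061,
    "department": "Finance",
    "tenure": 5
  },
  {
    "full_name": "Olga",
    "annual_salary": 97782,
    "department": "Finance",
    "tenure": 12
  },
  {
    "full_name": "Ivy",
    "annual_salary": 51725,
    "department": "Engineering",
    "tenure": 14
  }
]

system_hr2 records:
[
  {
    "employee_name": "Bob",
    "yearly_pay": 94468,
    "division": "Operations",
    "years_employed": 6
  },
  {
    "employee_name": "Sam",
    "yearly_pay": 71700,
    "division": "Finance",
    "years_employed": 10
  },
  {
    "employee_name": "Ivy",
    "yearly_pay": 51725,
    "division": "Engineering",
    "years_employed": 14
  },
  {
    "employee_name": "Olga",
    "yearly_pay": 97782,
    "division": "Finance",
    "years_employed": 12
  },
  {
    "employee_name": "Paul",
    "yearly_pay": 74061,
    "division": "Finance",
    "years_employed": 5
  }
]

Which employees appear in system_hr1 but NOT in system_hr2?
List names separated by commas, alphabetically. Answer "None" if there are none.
None

Schema mapping: "full_name" (system_hr1) = "employee_name" (system_hr2) = employee name

Names in system_hr1: ['Ivy', 'Olga', 'Paul']
Names in system_hr2: ['Bob', 'Ivy', 'Olga', 'Paul', 'Sam']

In system_hr1 but not system_hr2: None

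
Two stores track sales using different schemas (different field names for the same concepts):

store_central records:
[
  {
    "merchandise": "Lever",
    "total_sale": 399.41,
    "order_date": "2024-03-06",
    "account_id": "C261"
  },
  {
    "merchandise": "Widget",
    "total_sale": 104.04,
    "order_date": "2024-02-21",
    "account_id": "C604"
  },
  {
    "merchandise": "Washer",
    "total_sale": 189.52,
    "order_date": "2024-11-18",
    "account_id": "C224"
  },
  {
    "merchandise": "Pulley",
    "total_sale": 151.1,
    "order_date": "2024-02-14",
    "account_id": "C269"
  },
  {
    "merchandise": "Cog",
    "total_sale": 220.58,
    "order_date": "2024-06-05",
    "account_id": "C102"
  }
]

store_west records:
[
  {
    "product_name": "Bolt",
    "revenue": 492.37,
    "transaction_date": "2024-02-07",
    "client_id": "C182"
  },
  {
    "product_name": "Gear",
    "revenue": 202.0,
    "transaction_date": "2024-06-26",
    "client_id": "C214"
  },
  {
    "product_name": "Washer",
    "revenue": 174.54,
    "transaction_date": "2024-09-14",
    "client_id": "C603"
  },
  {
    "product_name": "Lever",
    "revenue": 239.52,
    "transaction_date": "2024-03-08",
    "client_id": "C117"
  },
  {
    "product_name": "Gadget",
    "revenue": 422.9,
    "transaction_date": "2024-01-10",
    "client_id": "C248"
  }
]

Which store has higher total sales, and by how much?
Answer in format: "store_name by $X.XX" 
store_west by $466.68

Schema mapping: "total_sale" (store_central) = "revenue" (store_west) = sale amount

Total for store_central: 1064.65
Total for store_west: 1531.33

Difference: |1064.65 - 1531.33| = 466.68
store_west has higher sales by $466.68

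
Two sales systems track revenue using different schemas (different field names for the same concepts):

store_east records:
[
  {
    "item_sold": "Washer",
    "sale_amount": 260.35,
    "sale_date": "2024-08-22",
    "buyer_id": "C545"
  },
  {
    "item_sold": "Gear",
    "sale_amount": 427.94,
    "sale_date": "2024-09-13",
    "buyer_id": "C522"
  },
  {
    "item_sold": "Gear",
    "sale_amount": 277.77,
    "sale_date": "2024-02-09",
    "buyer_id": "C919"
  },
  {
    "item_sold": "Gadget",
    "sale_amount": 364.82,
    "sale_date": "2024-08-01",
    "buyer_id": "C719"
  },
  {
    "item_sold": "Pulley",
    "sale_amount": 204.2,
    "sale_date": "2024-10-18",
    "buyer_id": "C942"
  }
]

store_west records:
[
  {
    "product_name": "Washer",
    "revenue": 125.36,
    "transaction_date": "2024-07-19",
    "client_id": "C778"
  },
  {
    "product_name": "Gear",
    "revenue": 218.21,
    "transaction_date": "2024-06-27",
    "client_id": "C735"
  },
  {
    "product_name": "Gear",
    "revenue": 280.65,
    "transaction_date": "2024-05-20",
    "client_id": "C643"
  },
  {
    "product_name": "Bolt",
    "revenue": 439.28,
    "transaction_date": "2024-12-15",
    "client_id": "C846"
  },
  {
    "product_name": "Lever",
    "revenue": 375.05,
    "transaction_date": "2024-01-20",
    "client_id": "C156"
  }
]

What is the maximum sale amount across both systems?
439.28

Reconcile: "sale_amount" (store_east) = "revenue" (store_west) = sale amount

Maximum in store_east: 427.94
Maximum in store_west: 439.28

Overall maximum: max(427.94, 439.28) = 439.28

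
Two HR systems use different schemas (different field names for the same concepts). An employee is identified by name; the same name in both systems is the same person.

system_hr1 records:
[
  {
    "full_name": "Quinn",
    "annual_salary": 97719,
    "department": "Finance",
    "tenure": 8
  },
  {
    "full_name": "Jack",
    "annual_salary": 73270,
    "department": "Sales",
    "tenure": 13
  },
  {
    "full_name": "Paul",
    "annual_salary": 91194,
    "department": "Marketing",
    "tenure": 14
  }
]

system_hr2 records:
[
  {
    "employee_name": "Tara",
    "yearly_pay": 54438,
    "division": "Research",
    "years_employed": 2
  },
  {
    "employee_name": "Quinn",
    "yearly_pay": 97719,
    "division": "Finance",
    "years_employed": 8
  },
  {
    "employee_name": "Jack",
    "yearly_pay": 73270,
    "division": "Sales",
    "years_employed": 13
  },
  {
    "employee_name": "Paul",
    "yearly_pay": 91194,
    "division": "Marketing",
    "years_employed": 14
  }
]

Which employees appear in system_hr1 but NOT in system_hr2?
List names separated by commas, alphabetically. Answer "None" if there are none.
None

Schema mapping: "full_name" (system_hr1) = "employee_name" (system_hr2) = employee name

Names in system_hr1: ['Jack', 'Paul', 'Quinn']
Names in system_hr2: ['Jack', 'Paul', 'Quinn', 'Tara']

In system_hr1 but not system_hr2: None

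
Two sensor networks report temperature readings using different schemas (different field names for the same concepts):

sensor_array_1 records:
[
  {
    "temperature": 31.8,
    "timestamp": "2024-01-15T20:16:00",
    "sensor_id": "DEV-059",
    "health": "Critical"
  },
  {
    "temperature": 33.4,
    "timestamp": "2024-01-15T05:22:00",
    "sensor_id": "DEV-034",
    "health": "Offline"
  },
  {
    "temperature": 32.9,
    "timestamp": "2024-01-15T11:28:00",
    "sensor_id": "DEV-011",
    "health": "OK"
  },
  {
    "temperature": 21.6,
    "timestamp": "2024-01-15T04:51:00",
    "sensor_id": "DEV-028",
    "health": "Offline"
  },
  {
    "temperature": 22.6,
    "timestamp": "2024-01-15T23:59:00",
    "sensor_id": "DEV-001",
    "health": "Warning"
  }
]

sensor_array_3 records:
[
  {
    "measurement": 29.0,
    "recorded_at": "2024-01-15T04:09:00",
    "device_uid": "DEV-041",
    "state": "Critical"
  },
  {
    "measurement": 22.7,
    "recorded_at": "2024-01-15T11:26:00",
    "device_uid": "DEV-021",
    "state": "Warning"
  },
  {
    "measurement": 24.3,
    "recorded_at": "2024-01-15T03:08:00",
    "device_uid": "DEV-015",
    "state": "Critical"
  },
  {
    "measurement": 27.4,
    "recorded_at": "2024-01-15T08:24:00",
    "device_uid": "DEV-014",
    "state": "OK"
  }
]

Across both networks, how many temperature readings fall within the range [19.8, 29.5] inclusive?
6

Schema mapping: "temperature" (sensor_array_1) = "measurement" (sensor_array_3) = temperature

Readings in [19.8, 29.5] from sensor_array_1: 2
Readings in [19.8, 29.5] from sensor_array_3: 4

Total count: 2 + 4 = 6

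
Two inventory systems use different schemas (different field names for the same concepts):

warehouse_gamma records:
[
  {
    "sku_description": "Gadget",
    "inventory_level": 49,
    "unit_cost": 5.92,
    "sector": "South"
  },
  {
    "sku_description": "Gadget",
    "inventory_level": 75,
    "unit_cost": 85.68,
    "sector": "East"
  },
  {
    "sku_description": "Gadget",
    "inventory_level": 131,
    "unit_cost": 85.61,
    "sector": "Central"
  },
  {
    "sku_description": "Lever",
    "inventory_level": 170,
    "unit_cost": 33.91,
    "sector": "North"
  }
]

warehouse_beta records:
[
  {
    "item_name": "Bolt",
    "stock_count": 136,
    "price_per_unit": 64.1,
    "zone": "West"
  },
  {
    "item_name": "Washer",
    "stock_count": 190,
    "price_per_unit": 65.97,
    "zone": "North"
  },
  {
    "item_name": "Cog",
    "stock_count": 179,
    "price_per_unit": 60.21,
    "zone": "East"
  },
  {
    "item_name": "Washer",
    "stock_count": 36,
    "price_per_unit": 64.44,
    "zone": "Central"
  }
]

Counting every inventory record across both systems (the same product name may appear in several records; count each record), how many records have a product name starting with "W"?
2

Schema mapping: "sku_description" (warehouse_gamma) = "item_name" (warehouse_beta) = product name

Records with product name starting with "W" in warehouse_gamma: 0
Records with product name starting with "W" in warehouse_beta: 2

Total: 0 + 2 = 2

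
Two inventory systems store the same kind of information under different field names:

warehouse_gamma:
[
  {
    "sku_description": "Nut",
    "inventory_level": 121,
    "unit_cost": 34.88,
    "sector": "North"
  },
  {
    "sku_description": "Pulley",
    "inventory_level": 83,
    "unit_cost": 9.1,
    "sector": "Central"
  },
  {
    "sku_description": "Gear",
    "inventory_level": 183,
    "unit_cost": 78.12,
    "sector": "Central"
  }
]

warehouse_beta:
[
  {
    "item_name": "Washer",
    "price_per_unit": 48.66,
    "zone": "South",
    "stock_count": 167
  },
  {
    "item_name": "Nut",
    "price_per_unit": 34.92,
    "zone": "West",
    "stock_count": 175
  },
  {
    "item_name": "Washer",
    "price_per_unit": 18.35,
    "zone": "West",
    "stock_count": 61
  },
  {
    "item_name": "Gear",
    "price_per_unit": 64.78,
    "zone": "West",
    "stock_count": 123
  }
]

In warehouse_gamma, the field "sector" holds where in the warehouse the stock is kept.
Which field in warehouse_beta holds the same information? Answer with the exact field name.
zone

In warehouse_gamma, "sector" holds where in the warehouse the stock is kept.
The fields in warehouse_beta are: "item_name", "price_per_unit", "zone", "stock_count".
"zone" is the match: the name refers to the same concept and its values are area labels (e.g. 'South', 'West').
The other fields ("item_name", "price_per_unit", "stock_count") hold different kinds of data.

So "sector" in warehouse_gamma corresponds to "zone" in warehouse_beta.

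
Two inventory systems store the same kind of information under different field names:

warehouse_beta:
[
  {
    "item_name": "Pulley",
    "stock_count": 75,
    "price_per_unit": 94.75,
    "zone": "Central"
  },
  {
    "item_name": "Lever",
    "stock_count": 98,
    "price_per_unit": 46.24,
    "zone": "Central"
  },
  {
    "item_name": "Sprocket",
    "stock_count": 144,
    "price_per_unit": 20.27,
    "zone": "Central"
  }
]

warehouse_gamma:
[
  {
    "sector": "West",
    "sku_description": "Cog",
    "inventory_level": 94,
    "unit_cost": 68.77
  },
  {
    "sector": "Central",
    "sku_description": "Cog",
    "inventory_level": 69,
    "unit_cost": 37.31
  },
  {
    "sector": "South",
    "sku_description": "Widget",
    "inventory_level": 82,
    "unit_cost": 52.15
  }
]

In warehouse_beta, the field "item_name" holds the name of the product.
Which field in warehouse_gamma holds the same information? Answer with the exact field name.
sku_description

In warehouse_beta, "item_name" holds the name of the product.
The fields in warehouse_gamma are: "sector", "sku_description", "inventory_level", "unit_cost".
"sku_description" is the match: the name refers to the same concept and its values are product-name strings (e.g. 'Cog', 'Widget').
The other fields ("sector", "inventory_level", "unit_cost") hold different kinds of data.

So "item_name" in warehouse_beta corresponds to "sku_description" in warehouse_gamma.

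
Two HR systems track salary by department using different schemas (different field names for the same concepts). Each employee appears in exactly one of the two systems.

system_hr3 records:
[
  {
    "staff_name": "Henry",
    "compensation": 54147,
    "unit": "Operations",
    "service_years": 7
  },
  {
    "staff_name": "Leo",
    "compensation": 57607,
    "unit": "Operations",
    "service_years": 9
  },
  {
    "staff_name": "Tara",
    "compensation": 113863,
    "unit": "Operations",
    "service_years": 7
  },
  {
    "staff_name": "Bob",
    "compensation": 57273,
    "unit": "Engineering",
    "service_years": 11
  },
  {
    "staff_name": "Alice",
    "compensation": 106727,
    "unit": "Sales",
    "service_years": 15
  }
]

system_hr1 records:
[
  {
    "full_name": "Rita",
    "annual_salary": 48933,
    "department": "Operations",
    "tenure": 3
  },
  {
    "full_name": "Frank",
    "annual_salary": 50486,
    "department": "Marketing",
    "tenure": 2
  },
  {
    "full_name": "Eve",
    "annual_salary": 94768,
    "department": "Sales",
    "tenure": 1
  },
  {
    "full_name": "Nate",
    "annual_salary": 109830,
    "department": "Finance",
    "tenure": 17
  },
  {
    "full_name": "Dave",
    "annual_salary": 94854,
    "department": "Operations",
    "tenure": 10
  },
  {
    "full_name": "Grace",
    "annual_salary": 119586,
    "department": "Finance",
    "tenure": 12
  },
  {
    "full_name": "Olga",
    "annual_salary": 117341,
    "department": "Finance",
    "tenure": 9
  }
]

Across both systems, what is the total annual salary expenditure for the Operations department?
369404

Schema mappings:
- "unit" (system_hr3) = "department" (system_hr1) = department
- "compensation" (system_hr3) = "annual_salary" (system_hr1) = salary

Operations salaries from system_hr3: 225617
Operations salaries from system_hr1: 143787

Total: 225617 + 143787 = 369404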